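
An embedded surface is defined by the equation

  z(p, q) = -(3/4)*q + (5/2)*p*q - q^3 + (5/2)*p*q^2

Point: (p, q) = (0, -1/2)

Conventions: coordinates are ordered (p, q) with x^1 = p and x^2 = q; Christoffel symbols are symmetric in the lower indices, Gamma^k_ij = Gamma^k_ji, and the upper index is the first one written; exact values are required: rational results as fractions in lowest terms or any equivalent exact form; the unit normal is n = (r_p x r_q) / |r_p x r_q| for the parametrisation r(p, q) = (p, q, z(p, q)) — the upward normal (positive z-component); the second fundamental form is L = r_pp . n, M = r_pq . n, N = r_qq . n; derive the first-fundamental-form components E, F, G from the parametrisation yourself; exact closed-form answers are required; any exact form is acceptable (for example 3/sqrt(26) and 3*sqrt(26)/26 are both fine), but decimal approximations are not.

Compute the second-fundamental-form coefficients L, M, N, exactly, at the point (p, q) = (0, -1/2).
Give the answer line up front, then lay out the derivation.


Answer: L = 0, M = 0, N = 24*sqrt(233)/233

z_p = -5/8, z_q = -3/2, z_pp = 0, z_pq = 0, z_qq = 3
E = 89/64, F = 15/16, G = 13/4; answer radicand W^2 = 233/64
unnormalised second-form numerators: l = 0, m = 0, n = 3; L = l/sqrt(233/64), and similarly M = m/sqrt(W^2), N = n/sqrt(W^2)


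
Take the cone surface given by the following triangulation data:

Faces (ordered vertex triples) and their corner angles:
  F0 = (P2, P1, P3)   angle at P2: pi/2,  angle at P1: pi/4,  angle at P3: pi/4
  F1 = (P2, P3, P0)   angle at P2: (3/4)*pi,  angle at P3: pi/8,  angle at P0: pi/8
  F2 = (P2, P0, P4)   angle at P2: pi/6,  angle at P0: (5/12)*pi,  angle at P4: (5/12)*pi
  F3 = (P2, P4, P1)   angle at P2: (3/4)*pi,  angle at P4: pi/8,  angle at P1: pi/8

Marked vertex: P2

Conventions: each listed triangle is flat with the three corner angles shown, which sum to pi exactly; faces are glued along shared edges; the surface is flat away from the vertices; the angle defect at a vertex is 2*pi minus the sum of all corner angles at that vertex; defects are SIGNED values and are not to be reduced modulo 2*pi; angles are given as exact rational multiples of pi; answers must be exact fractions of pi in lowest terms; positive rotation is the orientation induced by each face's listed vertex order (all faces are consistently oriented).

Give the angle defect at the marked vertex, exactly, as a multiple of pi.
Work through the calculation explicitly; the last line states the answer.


Sum of corner angles at P2: (13/6)*pi
defect = 2*pi - (13/6)*pi

Answer: defect(P2) = -pi/6


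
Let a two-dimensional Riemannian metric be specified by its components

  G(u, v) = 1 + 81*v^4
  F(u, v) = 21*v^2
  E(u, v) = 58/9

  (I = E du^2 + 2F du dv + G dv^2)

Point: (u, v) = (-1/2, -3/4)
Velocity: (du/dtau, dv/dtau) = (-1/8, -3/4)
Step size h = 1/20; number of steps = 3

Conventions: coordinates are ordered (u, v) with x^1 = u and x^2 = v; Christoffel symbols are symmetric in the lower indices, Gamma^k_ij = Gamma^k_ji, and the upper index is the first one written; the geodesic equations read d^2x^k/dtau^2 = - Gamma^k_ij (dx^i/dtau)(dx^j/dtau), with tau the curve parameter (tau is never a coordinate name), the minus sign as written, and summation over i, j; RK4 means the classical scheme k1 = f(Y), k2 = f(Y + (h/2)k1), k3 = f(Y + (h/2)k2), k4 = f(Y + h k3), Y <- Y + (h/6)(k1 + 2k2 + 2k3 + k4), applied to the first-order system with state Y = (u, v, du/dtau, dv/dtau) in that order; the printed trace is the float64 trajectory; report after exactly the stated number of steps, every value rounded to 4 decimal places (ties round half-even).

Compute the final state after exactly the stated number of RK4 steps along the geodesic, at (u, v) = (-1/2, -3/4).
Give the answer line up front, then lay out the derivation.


Answer: u = -0.5139, v = -0.8510, du/dtau = -0.0667, dv/dtau = -0.6073

f(Y) = (du/dtau, dv/dtau, -Gamma^u_ij Y'^i Y'^j, -Gamma^v_ij Y'^i Y'^j) with the Gammas evaluated at the stage position; h = 0.050000; intermediate values shown to 6 dp
step 0: u = -0.5000, v = -0.7500, du/dtau = -0.1250, dv/dtau = -0.7500
step 1:
  k1: at (u, v) = (-0.500000, -0.750000), (du/dtau, dv/dtau) = (-0.125000, -0.750000); Gamma_uuu = 0.000000, Gamma_uuv = 0.000000, Gamma_uvv = -0.982124, Gamma_vuu = 0.000000, Gamma_vuv = 0.000000, Gamma_vvv = -2.130858; k1 = (-0.125000, -0.750000, 0.552445, 1.198608)
  k2: at (u, v) = (-0.503125, -0.768750), (du/dtau, dv/dtau) = (-0.111189, -0.720035); Gamma_uuu = 0.000000, Gamma_uuv = 0.000000, Gamma_uvv = -0.929566, Gamma_vuu = 0.000000, Gamma_vuv = 0.000000, Gamma_vvv = -2.118927; k2 = (-0.111189, -0.720035, 0.481933, 1.098558)
  k3: at (u, v) = (-0.502780, -0.768001), (du/dtau, dv/dtau) = (-0.112952, -0.722536); Gamma_uuu = 0.000000, Gamma_uuv = 0.000000, Gamma_uvv = -0.931613, Gamma_vuu = 0.000000, Gamma_vuv = 0.000000, Gamma_vvv = -2.119458; k3 = (-0.112952, -0.722536, 0.486356, 1.106481)
  k4: at (u, v) = (-0.505648, -0.786127), (du/dtau, dv/dtau) = (-0.100682, -0.694676); Gamma_uuu = 0.000000, Gamma_uuv = 0.000000, Gamma_uvv = -0.883293, Gamma_vuu = 0.000000, Gamma_vuv = 0.000000, Gamma_vvv = -2.105502; k4 = (-0.100682, -0.694676, 0.426255, 1.016062)
  Y <- Y + (h/6)(k1 + 2k2 + 2k3 + k4): u = -0.5056, v = -0.7861, du/dtau = -0.1007, dv/dtau = -0.6948
step 2:
  k1: at (u, v) = (-0.505616, -0.786082), (du/dtau, dv/dtau) = (-0.100706, -0.694794); Gamma_uuu = 0.000000, Gamma_uuv = 0.000000, Gamma_uvv = -0.883410, Gamma_vuu = 0.000000, Gamma_vuv = 0.000000, Gamma_vvv = -2.105539; k1 = (-0.100706, -0.694794, 0.426456, 1.016425)
  k2: at (u, v) = (-0.508134, -0.803452), (du/dtau, dv/dtau) = (-0.090045, -0.669383); Gamma_uuu = 0.000000, Gamma_uuv = 0.000000, Gamma_uvv = -0.839462, Gamma_vuu = 0.000000, Gamma_vuv = 0.000000, Gamma_vvv = -2.090191; k2 = (-0.090045, -0.669383, 0.376141, 0.936560)
  k3: at (u, v) = (-0.507867, -0.802816), (du/dtau, dv/dtau) = (-0.091302, -0.671380); Gamma_uuu = 0.000000, Gamma_uuv = 0.000000, Gamma_uvv = -0.841029, Gamma_vuu = 0.000000, Gamma_vuv = 0.000000, Gamma_vvv = -2.090783; k3 = (-0.091302, -0.671380, 0.379094, 0.942422)
  k4: at (u, v) = (-0.510181, -0.819651), (du/dtau, dv/dtau) = (-0.081751, -0.647673); Gamma_uuu = 0.000000, Gamma_uuv = 0.000000, Gamma_uvv = -0.800515, Gamma_vuu = 0.000000, Gamma_vuv = 0.000000, Gamma_vvv = -2.074403; k4 = (-0.081751, -0.647673, 0.335800, 0.870170)
  Y <- Y + (h/6)(k1 + 2k2 + 2k3 + k4): u = -0.5102, v = -0.8196, du/dtau = -0.0818, dv/dtau = -0.6478
step 3:
  k1: at (u, v) = (-0.510159, -0.819615), (du/dtau, dv/dtau) = (-0.081767, -0.647756); Gamma_uuu = 0.000000, Gamma_uuv = 0.000000, Gamma_uvv = -0.800599, Gamma_vuu = 0.000000, Gamma_vuv = 0.000000, Gamma_vvv = -2.074439; k1 = (-0.081767, -0.647756, 0.335921, 0.870409)
  k2: at (u, v) = (-0.512203, -0.835809), (du/dtau, dv/dtau) = (-0.073369, -0.625996); Gamma_uuu = 0.000000, Gamma_uuv = 0.000000, Gamma_uvv = -0.763575, Gamma_vuu = 0.000000, Gamma_vuv = 0.000000, Gamma_vvv = -2.057460; k2 = (-0.073369, -0.625996, 0.299222, 0.806258)
  k3: at (u, v) = (-0.511994, -0.835265), (du/dtau, dv/dtau) = (-0.074286, -0.627599); Gamma_uuu = 0.000000, Gamma_uuv = 0.000000, Gamma_uvv = -0.764788, Gamma_vuu = 0.000000, Gamma_vuv = 0.000000, Gamma_vvv = -2.058048; k3 = (-0.074286, -0.627599, 0.301235, 0.810626)
  k4: at (u, v) = (-0.513874, -0.850995), (du/dtau, dv/dtau) = (-0.066705, -0.607224); Gamma_uuu = 0.000000, Gamma_uuv = 0.000000, Gamma_uvv = -0.730538, Gamma_vuu = 0.000000, Gamma_vuv = 0.000000, Gamma_vvv = -2.040623; k4 = (-0.066705, -0.607224, 0.269365, 0.752422)
  Y <- Y + (h/6)(k1 + 2k2 + 2k3 + k4): u = -0.5139, v = -0.8510, du/dtau = -0.0667, dv/dtau = -0.6073


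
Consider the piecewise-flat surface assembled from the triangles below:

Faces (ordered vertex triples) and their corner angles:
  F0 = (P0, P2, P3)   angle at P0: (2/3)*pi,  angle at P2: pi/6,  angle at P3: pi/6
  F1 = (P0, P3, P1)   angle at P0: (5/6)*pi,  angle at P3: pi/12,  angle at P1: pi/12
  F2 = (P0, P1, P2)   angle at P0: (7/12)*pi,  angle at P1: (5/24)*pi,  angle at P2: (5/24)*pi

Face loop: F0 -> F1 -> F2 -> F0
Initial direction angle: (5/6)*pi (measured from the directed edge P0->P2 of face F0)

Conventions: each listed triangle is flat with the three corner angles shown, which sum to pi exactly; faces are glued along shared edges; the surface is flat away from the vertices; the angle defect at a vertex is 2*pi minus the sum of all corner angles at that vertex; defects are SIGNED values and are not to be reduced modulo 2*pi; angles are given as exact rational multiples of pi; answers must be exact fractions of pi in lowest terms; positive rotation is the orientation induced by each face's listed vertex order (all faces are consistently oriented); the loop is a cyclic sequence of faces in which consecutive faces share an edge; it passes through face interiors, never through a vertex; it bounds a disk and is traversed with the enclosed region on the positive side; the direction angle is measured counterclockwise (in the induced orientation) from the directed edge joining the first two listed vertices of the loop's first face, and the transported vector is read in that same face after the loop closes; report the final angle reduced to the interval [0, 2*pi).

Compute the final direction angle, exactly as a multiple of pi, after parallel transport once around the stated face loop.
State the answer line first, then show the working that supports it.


Answer: final direction angle = (3/4)*pi

enclosed vertex P0: corner angles sum to (25/12)*pi, defect = 2*pi - (25/12)*pi = -pi/12
by Gauss-Bonnet the loop rotates the vector by the enclosed defect sum (positive orientation, mod 2*pi)
final angle = (5/6)*pi - pi/12 = (3/4)*pi (mod 2*pi)


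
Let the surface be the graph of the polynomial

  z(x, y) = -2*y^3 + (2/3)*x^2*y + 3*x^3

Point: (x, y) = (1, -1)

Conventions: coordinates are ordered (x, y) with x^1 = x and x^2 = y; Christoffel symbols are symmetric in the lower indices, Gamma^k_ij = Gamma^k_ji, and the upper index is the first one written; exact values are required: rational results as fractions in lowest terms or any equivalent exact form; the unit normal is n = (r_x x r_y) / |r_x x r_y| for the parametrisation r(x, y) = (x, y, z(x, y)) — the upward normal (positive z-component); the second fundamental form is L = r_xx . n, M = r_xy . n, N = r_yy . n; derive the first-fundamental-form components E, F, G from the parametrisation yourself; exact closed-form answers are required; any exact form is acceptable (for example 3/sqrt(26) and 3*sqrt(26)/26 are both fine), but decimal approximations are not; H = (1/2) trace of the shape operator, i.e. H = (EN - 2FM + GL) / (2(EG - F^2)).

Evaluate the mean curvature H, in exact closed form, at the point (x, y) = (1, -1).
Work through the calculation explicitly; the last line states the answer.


z_x = 23/3, z_y = -16/3, z_xx = 50/3, z_xy = 4/3, z_yy = 12
E = 538/9, F = -368/9, G = 265/9; answer radicand W^2 = 794/9
unnormalised second-form numerators: l = 50/3, m = 4/3, n = 12; L = l/sqrt(794/9), and similarly M = m/sqrt(W^2), N = n/sqrt(W^2)
H = (E*n - 2*F*m + G*l) / (2*(EG - F^2)*sqrt(W^2)); E*n - 2*F*m + G*l = 11854/9, EG - F^2 = 794/9, so H = (5927/794)/sqrt(794/9)

Answer: H = 17781*sqrt(794)/630436


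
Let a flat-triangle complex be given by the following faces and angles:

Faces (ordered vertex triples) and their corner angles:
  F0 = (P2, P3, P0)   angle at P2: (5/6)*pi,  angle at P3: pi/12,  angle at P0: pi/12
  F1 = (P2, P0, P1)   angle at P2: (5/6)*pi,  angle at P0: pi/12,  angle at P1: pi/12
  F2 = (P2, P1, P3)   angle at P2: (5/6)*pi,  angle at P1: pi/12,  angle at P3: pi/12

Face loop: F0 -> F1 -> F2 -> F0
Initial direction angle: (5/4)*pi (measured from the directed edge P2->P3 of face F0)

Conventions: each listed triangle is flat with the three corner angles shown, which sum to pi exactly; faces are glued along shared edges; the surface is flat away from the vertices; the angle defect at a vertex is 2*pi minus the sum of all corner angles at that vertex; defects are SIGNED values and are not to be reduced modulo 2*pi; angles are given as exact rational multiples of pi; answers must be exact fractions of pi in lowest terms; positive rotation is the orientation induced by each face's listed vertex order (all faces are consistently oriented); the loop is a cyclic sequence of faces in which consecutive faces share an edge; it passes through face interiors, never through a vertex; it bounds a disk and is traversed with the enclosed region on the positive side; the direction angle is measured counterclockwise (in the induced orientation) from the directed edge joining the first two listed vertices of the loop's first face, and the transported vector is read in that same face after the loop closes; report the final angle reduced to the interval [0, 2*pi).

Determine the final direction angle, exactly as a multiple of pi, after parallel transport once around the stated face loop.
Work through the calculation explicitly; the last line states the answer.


enclosed vertex P2: corner angles sum to (5/2)*pi, defect = 2*pi - (5/2)*pi = -pi/2
final direction = starting direction + enclosed defect total, reduced mod 2*pi (induced orientation)
final angle = (5/4)*pi - pi/2 = (3/4)*pi (mod 2*pi)

Answer: final direction angle = (3/4)*pi


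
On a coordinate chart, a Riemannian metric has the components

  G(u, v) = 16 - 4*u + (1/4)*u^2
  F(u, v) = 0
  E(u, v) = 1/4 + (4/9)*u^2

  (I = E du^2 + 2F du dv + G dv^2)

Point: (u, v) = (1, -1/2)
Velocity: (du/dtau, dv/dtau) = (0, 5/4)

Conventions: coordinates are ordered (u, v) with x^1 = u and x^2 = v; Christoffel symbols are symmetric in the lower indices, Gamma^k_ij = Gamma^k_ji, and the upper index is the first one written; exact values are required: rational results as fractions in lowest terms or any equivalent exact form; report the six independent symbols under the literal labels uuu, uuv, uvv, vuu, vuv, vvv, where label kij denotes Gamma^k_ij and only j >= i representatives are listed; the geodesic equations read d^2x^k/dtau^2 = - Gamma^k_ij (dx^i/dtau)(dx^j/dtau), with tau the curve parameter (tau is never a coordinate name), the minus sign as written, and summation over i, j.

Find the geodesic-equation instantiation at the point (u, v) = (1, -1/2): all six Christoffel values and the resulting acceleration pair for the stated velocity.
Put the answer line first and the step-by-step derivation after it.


Answer: Gamma_uuu = 16/25, Gamma_uuv = 0, Gamma_uvv = 63/25, Gamma_vuu = 0, Gamma_vuv = -1/7, Gamma_vvv = 0; accelerations (d^2u/dtau^2, d^2v/dtau^2) = (-63/16, 0)

E = 25/36, F = 0, G = 49/4 at the point
E_u = 8/9, E_v = 0, F_u = 0, F_v = 0, G_u = -7/2, G_v = 0
EG - F^2 = 1225/144;  g^inv = (144/1225) * [[49/4, 0], [0, 25/36]]
first-kind symbols [ij,l] = (1/2)(d_i g_jl + d_j g_il - d_l g_ij): [uu,u] = E_u/2 = 4/9, [uu,v] = F_u - E_v/2 = 0, [uv,u] = E_v/2 = 0, [uv,v] = G_u/2 = -7/4, [vv,u] = F_v - G_u/2 = 7/4, [vv,v] = G_v/2 = 0
Gamma^u_ij = (G*[ij,u] - F*[ij,v])/(EG - F^2), Gamma^v_ij = (E*[ij,v] - F*[ij,u])/(EG - F^2)
Gamma_uuu = 16/25, Gamma_uuv = 0, Gamma_uvv = 63/25, Gamma_vuu = 0, Gamma_vuv = -1/7, Gamma_vvv = 0
d^2u/dtau^2 = -(Gamma_uuu*(0)^2 + 2*Gamma_uuv*(0)*(5/4) + Gamma_uvv*(5/4)^2) = -63/16
d^2v/dtau^2 = -(Gamma_vuu*(0)^2 + 2*Gamma_vuv*(0)*(5/4) + Gamma_vvv*(5/4)^2) = 0


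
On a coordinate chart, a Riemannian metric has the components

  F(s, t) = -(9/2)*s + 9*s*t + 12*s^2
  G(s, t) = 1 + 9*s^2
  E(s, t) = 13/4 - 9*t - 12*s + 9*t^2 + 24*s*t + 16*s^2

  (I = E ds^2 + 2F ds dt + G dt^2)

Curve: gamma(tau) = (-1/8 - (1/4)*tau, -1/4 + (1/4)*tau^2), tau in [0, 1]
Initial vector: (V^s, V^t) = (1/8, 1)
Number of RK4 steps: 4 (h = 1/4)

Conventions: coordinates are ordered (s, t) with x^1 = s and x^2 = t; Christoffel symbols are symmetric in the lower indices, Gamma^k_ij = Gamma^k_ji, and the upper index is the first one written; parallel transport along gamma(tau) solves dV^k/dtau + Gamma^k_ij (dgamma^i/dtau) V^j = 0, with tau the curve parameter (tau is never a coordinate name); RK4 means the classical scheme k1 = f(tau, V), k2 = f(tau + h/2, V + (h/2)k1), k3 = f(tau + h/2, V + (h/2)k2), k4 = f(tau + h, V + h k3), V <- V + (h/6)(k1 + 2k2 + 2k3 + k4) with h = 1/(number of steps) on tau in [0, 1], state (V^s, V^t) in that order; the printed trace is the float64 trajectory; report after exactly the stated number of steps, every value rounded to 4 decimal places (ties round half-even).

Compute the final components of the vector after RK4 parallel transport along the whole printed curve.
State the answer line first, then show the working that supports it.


Answer: V^s = -0.0916, V^t = 0.9475

gamma'(tau) = (-1/4, (1/2)*tau); f(tau, V)^k = -Gamma^k_ij(gamma(tau)) gamma'^i(tau) V^j; h = 1/4; intermediate values shown to 6 dp
curve data and Christoffel symbols at the stage parameters:
  tau = 0.000000: gamma = (-0.125000, -0.250000), gamma' = (-0.250000, 0.000000); Gamma_sss = -1.263914, Gamma_sst = -0.947935, Gamma_stt = 0.000000, Gamma_tss = -0.172352, Gamma_tst = -0.129264, Gamma_ttt = 0.000000
  tau = 0.125000: gamma = (-0.156250, -0.246094), gamma' = (-0.250000, 0.062500); Gamma_sss = -1.216075, Gamma_sst = -0.912056, Gamma_stt = 0.000000, Gamma_tss = -0.199085, Gamma_tst = -0.149313, Gamma_ttt = 0.000000
  tau = 0.250000: gamma = (-0.187500, -0.234375), gamma' = (-0.250000, 0.125000); Gamma_sss = -1.176854, Gamma_sst = -0.882641, Gamma_stt = 0.000000, Gamma_tss = -0.224163, Gamma_tst = -0.168122, Gamma_ttt = 0.000000
  tau = 0.375000: gamma = (-0.218750, -0.214844), gamma' = (-0.250000, 0.187500); Gamma_sss = -1.145038, Gamma_sst = -0.858778, Gamma_stt = 0.000000, Gamma_tss = -0.248857, Gamma_tst = -0.186643, Gamma_ttt = 0.000000
  tau = 0.500000: gamma = (-0.250000, -0.187500), gamma' = (-0.250000, 0.250000); Gamma_sss = -1.119600, Gamma_sst = -0.839700, Gamma_stt = 0.000000, Gamma_tss = -0.274188, Gamma_tst = -0.205641, Gamma_ttt = 0.000000
  tau = 0.625000: gamma = (-0.281250, -0.152344), gamma' = (-0.250000, 0.312500); Gamma_sss = -1.099662, Gamma_sst = -0.824747, Gamma_stt = 0.000000, Gamma_tss = -0.301048, Gamma_tst = -0.225786, Gamma_ttt = 0.000000
  tau = 0.750000: gamma = (-0.312500, -0.109375), gamma' = (-0.250000, 0.375000); Gamma_sss = -1.084443, Gamma_sst = -0.813332, Gamma_stt = 0.000000, Gamma_tss = -0.330287, Gamma_tst = -0.247715, Gamma_ttt = 0.000000
  tau = 0.875000: gamma = (-0.343750, -0.058594), gamma' = (-0.250000, 0.437500); Gamma_sss = -1.073204, Gamma_sst = -0.804903, Gamma_stt = 0.000000, Gamma_tss = -0.362773, Gamma_tst = -0.272080, Gamma_ttt = 0.000000
  tau = 1.000000: gamma = (-0.375000, 0.000000), gamma' = (-0.250000, 0.500000); Gamma_sss = -1.065187, Gamma_sst = -0.798890, Gamma_stt = 0.000000, Gamma_tss = -0.399445, Gamma_tst = -0.299584, Gamma_ttt = 0.000000
step 0: V^s = 0.1250, V^t = 1.0000
step 1: k1 = (-0.276481, -0.037702), k2 = (-0.249280, -0.040810), k3 = (-0.250031, -0.040933), k4 = (-0.229893, -0.043789); V <- V + (h/6)(k1 + 2k2 + 2k3 + k4): V^s = 0.0623, V^t = 0.9898
step 2: k1 = (-0.229862, -0.043783), k2 = (-0.215531, -0.046842), k3 = (-0.215673, -0.046873), k4 = (-0.205908, -0.050427); V <- V + (h/6)(k1 + 2k2 + 2k3 + k4): V^s = 0.0082, V^t = 0.9781
step 3: k1 = (-0.205893, -0.050423), k2 = (-0.200062, -0.054770), k3 = (-0.199962, -0.054742), k4 = (-0.197505, -0.060154); V <- V + (h/6)(k1 + 2k2 + 2k3 + k4): V^s = -0.0419, V^t = 0.9643
step 4: k1 = (-0.197500, -0.060152), k2 = (-0.198120, -0.066970), k3 = (-0.197955, -0.066914), k4 = (-0.201430, -0.075536); V <- V + (h/6)(k1 + 2k2 + 2k3 + k4): V^s = -0.0916, V^t = 0.9475


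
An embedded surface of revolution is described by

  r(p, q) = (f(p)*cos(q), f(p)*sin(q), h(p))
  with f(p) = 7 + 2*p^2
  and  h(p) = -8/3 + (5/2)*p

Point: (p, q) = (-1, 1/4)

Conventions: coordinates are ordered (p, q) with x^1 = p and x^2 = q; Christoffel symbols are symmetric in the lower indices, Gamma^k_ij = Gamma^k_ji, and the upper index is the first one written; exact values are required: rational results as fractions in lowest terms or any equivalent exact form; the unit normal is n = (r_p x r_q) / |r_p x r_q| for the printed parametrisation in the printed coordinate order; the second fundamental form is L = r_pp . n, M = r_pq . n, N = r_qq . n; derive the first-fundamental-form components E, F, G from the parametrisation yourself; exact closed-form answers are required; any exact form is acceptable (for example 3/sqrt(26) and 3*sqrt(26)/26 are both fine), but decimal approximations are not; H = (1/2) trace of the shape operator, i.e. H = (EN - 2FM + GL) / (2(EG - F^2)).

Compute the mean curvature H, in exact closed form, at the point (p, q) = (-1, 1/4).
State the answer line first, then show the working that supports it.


Answer: H = -275*sqrt(89)/142578

f = 9, f' = -4, f'' = 4, h' = 5/2, h'' = 0
E = 89/4, F = 0, G = 81; answer radicand W^2 = 89/4
unnormalised second-form numerators: l = -10, m = 0, n = 45/2; L = l/sqrt(89/4), and similarly M = m/sqrt(W^2), N = n/sqrt(W^2)
H = (E*n - 2*F*m + G*l) / (2*(EG - F^2)*sqrt(W^2)); E*n - 2*F*m + G*l = -2475/8, EG - F^2 = 7209/4, so H = (-275/3204)/sqrt(89/4)


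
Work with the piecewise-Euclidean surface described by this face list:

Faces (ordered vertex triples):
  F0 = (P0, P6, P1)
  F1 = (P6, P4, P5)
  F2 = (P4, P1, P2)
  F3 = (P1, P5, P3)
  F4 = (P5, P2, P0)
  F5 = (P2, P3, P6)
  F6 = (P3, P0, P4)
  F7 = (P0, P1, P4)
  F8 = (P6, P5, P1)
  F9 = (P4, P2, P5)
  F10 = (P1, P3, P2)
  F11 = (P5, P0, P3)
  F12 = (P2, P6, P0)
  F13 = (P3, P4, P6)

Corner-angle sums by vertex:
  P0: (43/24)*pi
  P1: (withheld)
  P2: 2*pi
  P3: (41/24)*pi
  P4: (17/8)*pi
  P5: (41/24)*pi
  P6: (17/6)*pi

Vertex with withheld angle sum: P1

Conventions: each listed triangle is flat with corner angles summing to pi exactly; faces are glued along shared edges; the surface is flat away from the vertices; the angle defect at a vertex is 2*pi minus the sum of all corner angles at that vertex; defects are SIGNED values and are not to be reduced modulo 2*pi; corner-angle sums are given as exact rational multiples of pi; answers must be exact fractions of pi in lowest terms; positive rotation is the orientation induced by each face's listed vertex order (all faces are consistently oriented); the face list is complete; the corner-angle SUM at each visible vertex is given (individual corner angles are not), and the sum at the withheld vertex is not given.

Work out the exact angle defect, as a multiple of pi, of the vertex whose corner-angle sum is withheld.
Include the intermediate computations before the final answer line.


V = 7, E = 21, F = 14; chi = V - E + F = 0
Gauss-Bonnet: total defect = 2*pi*chi = 0; visible defects sum to -pi/6

Answer: defect(P1) = pi/6


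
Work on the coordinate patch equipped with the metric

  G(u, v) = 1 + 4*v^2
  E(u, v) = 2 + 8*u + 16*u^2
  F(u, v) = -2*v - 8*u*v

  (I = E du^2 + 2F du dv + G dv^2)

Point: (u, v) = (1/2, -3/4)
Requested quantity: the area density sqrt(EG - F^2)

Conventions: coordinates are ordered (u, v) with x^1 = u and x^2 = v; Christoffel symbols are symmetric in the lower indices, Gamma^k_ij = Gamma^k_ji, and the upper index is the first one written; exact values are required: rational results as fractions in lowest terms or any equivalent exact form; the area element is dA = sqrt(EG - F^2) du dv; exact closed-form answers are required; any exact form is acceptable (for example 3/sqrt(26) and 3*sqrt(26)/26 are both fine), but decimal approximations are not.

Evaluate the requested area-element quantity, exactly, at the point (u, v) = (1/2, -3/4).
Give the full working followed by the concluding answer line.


E = 10, F = 9/2, G = 13/4; EG - F^2 = 49/4

Answer: sqrt(EG - F^2) = 7/2


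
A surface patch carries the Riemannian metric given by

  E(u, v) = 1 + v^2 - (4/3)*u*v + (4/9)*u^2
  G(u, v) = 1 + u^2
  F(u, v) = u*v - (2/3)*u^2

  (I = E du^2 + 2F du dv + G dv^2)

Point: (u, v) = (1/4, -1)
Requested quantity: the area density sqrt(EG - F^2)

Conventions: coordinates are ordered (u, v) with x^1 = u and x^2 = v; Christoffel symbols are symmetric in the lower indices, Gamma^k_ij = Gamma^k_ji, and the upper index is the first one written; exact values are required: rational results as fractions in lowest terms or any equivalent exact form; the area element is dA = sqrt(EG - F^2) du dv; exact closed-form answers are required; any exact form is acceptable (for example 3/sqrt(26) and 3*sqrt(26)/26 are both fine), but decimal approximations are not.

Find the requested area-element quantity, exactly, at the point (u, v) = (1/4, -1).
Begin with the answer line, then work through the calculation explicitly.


Answer: sqrt(EG - F^2) = sqrt(349)/12

E = 85/36, F = -7/24, G = 17/16; EG - F^2 = 349/144


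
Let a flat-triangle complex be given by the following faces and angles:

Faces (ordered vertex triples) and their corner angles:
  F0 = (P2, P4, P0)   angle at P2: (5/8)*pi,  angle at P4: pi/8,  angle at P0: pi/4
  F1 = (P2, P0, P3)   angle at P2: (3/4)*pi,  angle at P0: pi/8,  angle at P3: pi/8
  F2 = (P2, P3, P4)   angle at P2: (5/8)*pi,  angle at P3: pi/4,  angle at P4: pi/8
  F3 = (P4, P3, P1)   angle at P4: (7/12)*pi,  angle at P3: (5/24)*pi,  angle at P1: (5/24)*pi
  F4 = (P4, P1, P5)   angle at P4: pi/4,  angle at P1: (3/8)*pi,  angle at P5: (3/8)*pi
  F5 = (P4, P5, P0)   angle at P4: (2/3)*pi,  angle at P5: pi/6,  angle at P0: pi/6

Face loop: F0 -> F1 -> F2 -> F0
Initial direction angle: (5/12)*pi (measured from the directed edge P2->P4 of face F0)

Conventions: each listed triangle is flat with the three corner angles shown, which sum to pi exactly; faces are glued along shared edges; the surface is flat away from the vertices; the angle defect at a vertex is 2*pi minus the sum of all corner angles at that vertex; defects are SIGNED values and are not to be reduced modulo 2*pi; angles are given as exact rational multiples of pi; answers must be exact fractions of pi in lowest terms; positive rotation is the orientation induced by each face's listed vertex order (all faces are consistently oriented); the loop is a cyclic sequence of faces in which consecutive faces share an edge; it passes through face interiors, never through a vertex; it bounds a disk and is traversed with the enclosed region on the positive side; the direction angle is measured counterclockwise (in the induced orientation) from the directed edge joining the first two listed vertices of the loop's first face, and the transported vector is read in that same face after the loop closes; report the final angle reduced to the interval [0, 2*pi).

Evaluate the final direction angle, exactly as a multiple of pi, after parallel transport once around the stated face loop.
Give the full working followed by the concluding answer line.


enclosed vertex P2: corner angles sum to 2*pi, defect = 2*pi - 2*pi = 0
final direction = starting direction + enclosed defect total, reduced mod 2*pi (induced orientation)
final angle = (5/12)*pi + 0 = (5/12)*pi (mod 2*pi)

Answer: final direction angle = (5/12)*pi


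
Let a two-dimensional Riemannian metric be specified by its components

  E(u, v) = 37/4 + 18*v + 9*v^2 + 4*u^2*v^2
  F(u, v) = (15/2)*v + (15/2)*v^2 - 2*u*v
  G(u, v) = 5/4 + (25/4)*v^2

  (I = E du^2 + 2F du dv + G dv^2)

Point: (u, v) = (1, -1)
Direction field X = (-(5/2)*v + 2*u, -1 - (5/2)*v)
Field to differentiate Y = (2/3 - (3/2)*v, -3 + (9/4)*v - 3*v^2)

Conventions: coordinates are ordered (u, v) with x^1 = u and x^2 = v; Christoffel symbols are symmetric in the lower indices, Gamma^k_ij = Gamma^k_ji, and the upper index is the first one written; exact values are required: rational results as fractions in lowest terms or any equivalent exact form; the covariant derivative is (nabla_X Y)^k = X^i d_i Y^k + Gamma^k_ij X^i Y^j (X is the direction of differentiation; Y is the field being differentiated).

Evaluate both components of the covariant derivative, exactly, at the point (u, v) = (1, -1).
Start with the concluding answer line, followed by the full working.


Answer: (nabla_X Y)^u = 29697/446, (nabla_X Y)^v = 43285/3568

E = 17/4, F = 2, G = 15/2 at the point
E_u = 8, E_v = -8, F_u = 2, F_v = -19/2, G_u = 0, G_v = -25/2
EG - F^2 = 223/8;  g^inv = (8/223) * [[15/2, -2], [-2, 17/4]]
first-kind symbols [ij,l] = (1/2)(d_i g_jl + d_j g_il - d_l g_ij): [uu,u] = E_u/2 = 4, [uu,v] = F_u - E_v/2 = 6, [uv,u] = E_v/2 = -4, [uv,v] = G_u/2 = 0, [vv,u] = F_v - G_u/2 = -19/2, [vv,v] = G_v/2 = -25/4
Gamma^u_ij = (G*[ij,u] - F*[ij,v])/(EG - F^2), Gamma^v_ij = (E*[ij,v] - F*[ij,u])/(EG - F^2)
Gamma_uuu = 144/223, Gamma_uuv = -240/223, Gamma_uvv = -470/223, Gamma_vuu = 140/223, Gamma_vuv = 64/223, Gamma_vvv = -121/446
X = (9/2, 3/2), Y = (13/6, -33/4) at the point


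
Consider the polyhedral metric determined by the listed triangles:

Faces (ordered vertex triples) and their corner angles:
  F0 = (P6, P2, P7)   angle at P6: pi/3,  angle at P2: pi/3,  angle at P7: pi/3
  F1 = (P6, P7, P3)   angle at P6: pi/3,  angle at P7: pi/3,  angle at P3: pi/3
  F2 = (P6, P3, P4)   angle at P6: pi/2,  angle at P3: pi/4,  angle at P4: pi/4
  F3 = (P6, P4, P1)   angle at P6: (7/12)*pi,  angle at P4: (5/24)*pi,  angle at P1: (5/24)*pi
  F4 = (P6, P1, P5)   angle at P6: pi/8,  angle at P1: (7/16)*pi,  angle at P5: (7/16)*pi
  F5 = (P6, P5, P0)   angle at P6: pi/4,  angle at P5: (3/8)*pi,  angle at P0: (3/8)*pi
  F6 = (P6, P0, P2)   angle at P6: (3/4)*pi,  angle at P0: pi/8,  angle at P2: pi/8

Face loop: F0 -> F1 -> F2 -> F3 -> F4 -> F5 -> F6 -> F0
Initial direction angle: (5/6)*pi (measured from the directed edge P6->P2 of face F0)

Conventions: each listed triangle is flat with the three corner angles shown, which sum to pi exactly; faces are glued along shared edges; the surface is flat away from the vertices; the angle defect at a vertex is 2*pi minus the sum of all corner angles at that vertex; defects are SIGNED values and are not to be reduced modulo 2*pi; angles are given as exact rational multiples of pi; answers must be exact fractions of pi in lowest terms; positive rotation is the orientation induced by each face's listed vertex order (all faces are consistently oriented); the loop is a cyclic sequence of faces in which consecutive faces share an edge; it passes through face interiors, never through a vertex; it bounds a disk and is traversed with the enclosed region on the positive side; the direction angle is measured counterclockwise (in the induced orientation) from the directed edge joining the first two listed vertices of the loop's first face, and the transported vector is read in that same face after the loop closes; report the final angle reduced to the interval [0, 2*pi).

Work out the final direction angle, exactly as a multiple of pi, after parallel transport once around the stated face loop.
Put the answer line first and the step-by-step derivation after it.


Answer: final direction angle = (47/24)*pi

enclosed vertex P6: corner angles sum to (23/8)*pi, defect = 2*pi - (23/8)*pi = (-7/8)*pi
the final direction is the initial angle plus the enclosed defects, taken mod 2*pi in the induced orientation
final angle = (5/6)*pi - (7/8)*pi = (47/24)*pi (mod 2*pi)


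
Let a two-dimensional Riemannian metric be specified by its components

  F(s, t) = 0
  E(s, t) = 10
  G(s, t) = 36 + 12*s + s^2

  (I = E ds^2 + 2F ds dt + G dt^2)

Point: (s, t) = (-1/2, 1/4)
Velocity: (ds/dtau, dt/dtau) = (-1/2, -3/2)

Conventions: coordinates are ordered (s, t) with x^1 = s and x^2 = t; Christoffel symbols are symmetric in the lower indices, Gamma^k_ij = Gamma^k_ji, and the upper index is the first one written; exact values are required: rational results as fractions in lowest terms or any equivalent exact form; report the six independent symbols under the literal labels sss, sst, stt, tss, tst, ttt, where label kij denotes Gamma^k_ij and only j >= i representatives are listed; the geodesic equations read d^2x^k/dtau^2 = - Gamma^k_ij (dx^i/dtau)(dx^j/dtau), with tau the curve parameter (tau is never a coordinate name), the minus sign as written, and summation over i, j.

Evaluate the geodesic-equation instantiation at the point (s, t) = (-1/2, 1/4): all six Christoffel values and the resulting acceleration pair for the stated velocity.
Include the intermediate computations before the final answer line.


E = 10, F = 0, G = 121/4 at the point
E_s = 0, E_t = 0, F_s = 0, F_t = 0, G_s = 11, G_t = 0
EG - F^2 = 605/2;  g^inv = (2/605) * [[121/4, 0], [0, 10]]
first-kind symbols [ij,l] = (1/2)(d_i g_jl + d_j g_il - d_l g_ij): [ss,s] = E_s/2 = 0, [ss,t] = F_s - E_t/2 = 0, [st,s] = E_t/2 = 0, [st,t] = G_s/2 = 11/2, [tt,s] = F_t - G_s/2 = -11/2, [tt,t] = G_t/2 = 0
Gamma^s_ij = (G*[ij,s] - F*[ij,t])/(EG - F^2), Gamma^t_ij = (E*[ij,t] - F*[ij,s])/(EG - F^2)
Gamma_sss = 0, Gamma_sst = 0, Gamma_stt = -11/20, Gamma_tss = 0, Gamma_tst = 2/11, Gamma_ttt = 0
d^2s/dtau^2 = -(Gamma_sss*(-1/2)^2 + 2*Gamma_sst*(-1/2)*(-3/2) + Gamma_stt*(-3/2)^2) = 99/80
d^2t/dtau^2 = -(Gamma_tss*(-1/2)^2 + 2*Gamma_tst*(-1/2)*(-3/2) + Gamma_ttt*(-3/2)^2) = -3/11

Answer: Gamma_sss = 0, Gamma_sst = 0, Gamma_stt = -11/20, Gamma_tss = 0, Gamma_tst = 2/11, Gamma_ttt = 0; accelerations (d^2s/dtau^2, d^2t/dtau^2) = (99/80, -3/11)


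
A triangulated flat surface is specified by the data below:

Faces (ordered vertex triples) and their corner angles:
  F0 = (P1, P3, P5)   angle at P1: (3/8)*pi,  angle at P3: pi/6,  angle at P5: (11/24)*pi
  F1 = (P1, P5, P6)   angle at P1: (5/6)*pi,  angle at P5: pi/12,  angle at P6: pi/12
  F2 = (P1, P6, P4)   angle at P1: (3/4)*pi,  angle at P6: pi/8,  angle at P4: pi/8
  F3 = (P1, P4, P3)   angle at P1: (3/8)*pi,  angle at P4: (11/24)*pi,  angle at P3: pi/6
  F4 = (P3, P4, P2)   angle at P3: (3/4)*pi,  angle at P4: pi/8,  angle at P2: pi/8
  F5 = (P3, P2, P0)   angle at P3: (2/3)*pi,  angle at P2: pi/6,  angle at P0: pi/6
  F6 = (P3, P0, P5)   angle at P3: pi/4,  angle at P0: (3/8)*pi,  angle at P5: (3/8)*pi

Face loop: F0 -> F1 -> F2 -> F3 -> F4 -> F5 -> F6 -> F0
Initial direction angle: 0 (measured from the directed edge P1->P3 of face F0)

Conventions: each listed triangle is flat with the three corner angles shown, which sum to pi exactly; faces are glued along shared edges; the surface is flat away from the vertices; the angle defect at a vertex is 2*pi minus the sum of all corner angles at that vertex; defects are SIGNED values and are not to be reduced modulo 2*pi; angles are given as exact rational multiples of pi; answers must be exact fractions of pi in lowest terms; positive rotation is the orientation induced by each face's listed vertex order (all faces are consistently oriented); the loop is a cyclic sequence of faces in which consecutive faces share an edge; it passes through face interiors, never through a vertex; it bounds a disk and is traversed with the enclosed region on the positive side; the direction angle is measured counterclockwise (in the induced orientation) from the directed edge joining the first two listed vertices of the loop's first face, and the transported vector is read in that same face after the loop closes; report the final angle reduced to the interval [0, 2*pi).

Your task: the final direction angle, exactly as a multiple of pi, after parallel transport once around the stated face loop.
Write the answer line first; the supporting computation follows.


Answer: final direction angle = (5/3)*pi

enclosed vertex P1: corner angles sum to (7/3)*pi, defect = 2*pi - (7/3)*pi = -pi/3
enclosed vertex P3: corner angles sum to 2*pi, defect = 2*pi - 2*pi = 0
the rotation equals the total enclosed defect, so the final angle is initial + defects (mod 2*pi)
final angle = 0 - pi/3 = (5/3)*pi (mod 2*pi)


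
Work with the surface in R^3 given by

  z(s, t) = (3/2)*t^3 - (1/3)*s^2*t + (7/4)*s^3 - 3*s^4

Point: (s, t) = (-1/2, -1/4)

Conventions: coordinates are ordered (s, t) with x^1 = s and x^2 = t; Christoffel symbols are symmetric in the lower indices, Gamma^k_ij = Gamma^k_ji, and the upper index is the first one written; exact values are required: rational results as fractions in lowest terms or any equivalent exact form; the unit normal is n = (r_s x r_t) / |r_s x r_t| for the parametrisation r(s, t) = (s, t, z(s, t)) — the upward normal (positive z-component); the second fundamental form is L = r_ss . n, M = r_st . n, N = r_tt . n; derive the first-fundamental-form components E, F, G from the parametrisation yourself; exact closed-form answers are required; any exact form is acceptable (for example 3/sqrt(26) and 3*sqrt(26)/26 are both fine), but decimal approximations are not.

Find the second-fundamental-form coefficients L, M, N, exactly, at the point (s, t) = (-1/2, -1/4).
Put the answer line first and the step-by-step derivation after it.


Answer: L = -104*sqrt(78221)/6017, M = 32*sqrt(78221)/78221, N = -216*sqrt(78221)/78221

z_s = 131/48, z_t = 19/96, z_ss = -169/12, z_st = 1/3, z_tt = -9/4
E = 19465/2304, F = 2489/4608, G = 9577/9216; answer radicand W^2 = 78221/9216
unnormalised second-form numerators: l = -169/12, m = 1/3, n = -9/4; L = l/sqrt(78221/9216), and similarly M = m/sqrt(W^2), N = n/sqrt(W^2)


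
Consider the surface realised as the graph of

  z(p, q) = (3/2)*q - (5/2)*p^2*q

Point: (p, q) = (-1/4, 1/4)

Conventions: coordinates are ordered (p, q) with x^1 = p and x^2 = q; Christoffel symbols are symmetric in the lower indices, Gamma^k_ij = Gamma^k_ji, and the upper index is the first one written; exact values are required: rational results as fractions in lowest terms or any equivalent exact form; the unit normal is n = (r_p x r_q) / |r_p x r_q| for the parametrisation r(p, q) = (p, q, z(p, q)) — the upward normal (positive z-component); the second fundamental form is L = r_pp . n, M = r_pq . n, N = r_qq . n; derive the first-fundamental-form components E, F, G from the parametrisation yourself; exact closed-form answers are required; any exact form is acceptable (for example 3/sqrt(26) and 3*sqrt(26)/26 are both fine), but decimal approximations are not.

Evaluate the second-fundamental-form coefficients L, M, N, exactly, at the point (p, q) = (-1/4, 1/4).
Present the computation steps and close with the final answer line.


z_p = 5/16, z_q = 43/32, z_pp = -5/4, z_pq = 5/4, z_qq = 0
E = 281/256, F = 215/512, G = 2873/1024; answer radicand W^2 = 2973/1024
unnormalised second-form numerators: l = -5/4, m = 5/4, n = 0; L = l/sqrt(2973/1024), and similarly M = m/sqrt(W^2), N = n/sqrt(W^2)

Answer: L = -40*sqrt(2973)/2973, M = 40*sqrt(2973)/2973, N = 0


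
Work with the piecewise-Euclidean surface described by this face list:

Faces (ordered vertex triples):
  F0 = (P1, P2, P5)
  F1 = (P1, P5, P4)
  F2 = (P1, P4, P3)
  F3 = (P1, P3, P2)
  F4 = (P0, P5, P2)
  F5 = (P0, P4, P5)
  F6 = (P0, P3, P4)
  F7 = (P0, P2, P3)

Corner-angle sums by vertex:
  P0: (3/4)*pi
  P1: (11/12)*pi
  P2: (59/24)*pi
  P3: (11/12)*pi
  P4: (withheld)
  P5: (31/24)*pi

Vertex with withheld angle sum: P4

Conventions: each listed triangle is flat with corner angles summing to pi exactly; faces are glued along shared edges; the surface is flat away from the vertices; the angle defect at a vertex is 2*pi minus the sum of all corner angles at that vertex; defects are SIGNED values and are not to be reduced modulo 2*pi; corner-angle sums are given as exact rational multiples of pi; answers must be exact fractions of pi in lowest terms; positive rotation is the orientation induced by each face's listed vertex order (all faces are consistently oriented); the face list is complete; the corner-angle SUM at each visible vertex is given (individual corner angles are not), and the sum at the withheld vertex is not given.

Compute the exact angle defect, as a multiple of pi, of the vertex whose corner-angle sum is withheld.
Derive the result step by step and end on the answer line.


V = 6, E = 12, F = 8; chi = V - E + F = 2
Gauss-Bonnet: total defect = 2*pi*chi = 4*pi; visible defects sum to (11/3)*pi

Answer: defect(P4) = pi/3


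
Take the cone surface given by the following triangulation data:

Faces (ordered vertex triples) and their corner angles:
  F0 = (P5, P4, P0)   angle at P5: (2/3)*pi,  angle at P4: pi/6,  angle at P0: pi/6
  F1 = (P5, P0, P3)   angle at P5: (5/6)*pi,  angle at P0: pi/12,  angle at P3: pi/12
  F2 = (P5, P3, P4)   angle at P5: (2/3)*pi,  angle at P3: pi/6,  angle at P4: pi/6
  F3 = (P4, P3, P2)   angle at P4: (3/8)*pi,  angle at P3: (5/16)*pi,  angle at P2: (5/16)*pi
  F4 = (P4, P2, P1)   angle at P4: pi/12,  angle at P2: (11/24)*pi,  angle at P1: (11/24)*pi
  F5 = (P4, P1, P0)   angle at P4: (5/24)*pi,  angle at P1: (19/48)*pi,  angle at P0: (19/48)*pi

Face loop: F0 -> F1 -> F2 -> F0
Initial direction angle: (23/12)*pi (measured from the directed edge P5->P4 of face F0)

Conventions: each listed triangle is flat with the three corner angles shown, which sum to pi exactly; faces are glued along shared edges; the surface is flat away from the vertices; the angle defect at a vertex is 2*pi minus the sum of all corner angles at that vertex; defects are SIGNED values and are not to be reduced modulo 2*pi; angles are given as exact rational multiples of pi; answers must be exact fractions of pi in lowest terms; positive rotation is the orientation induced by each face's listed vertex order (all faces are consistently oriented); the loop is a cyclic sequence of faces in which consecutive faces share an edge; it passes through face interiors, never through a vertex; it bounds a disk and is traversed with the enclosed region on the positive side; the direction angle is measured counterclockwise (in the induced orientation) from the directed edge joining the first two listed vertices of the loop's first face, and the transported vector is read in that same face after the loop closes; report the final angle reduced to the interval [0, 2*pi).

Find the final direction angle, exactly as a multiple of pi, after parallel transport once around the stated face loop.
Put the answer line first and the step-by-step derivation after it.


Answer: final direction angle = (7/4)*pi

enclosed vertex P5: corner angles sum to (13/6)*pi, defect = 2*pi - (13/6)*pi = -pi/6
summing the enclosed defects onto the initial angle, mod 2*pi in the induced orientation:
final angle = (23/12)*pi - pi/6 = (7/4)*pi (mod 2*pi)
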